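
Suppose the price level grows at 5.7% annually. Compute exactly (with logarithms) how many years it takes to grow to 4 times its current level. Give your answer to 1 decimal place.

t = ln(4) / ln(1 + 0.057) = 1.3863 / 0.055435 ≈ 25.01.

25.0 years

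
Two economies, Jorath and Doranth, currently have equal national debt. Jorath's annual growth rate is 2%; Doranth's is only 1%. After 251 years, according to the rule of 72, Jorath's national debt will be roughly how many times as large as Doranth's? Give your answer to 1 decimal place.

Jorath pulls ahead at 1 pp per year, so the ratio doubles every 72/1 ≈ 72.00 years.
In 251 years that's 3.49 doublings: 2^3.49 ≈ 11.2.

11.2 times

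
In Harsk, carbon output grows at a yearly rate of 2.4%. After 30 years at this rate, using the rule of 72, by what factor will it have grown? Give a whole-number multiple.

about 2 times

Doubling time ≈ 72/2.4 = 30.00 years.
30/30.00 ≈ 1 doubling, so about 2^1 = 2×.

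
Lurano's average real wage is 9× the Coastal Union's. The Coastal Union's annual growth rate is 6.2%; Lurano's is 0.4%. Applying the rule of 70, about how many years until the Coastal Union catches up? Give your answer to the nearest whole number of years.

the Coastal Union gains on Lurano at 6.2% − 0.4% = 5.8 points a year.
At that relative rate the gap halves every 70/5.8 ≈ 12.07 years.
A 9× gap takes log₂(9) ≈ 3.17 halvings to close: 3.17 × 12.07 ≈ 38 years.

about 38 years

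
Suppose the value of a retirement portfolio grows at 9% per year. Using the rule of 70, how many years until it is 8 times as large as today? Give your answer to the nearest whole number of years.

approximately 23 years

At 9% it doubles every 70/9 ≈ 7.78 years.
8 = 2^3, so 3 doublings → 23 years.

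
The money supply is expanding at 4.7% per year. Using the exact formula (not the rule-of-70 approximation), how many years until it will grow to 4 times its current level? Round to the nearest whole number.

30 years

t = ln(4) / ln(1 + 0.047) = 1.3863 / 0.045929 ≈ 30.18.
≈ 30 years.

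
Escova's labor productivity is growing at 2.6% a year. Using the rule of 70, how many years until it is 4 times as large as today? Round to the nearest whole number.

One doubling takes 70/2.6 = 26.92 years.
4× is 2 doublings, so 2 × 26.92 ≈ 54 years.

≈ 54 years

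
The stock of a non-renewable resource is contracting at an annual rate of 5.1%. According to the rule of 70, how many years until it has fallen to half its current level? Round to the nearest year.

The rule works in reverse for decay: 70/5.1 ≈ 13.73 years to halve.

around 14 years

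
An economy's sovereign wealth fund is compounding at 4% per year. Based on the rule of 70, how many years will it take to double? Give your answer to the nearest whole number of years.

approximately 18 years

70/4 ≈ 17.50, so it doubles roughly every 18 years.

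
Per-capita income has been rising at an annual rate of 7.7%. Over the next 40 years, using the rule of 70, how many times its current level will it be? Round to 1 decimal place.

Doubling time ≈ 70/7.7 = 9.09 years.
40 years / 9.09 ≈ 4.40 doublings → factor 2^4.40 ≈ 21.1.

about 21.1 times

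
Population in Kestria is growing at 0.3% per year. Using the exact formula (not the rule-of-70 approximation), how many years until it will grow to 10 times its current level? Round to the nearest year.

t = ln(10) / ln(1 + 0.003) = 2.3026 / 0.002996 ≈ 768.56.
≈ 769 years.

769 years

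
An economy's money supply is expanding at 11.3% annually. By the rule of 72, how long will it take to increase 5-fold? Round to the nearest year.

One doubling takes 72/11.3 = 6.37 years.
5× is log₂ 5 ≈ 2.32 doublings, so ≈ 2.32 × 6.37 = 15 years.

approximately 15 years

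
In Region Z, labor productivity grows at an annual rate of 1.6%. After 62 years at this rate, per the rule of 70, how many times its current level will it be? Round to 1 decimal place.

roughly 2.7 times

Doubling time ≈ 70/1.6 = 43.75 years.
62 years / 43.75 ≈ 1.42 doublings → factor 2^1.42 ≈ 2.7.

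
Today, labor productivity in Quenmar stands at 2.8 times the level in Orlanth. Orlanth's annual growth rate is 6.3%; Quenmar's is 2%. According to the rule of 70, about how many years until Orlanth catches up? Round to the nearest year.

What matters is the difference: 4.3 pp.
Rule of 70 on the gap: the ratio halves every 70/4.3 ≈ 16.28 years.
A 2.8 times gap takes log₂(2.8) ≈ 1.49 halvings to close: 1.49 × 16.28 ≈ 24 years.

roughly 24 years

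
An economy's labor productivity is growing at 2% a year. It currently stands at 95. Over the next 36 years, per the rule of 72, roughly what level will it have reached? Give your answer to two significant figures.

Doubling time ≈ 72/2 = 36.00 years.
36 years is 36/36.00 ≈ 1.00 doublings, a factor of 2^1.00 ≈ 2.00.
95 × 2.00 ≈ 190.

190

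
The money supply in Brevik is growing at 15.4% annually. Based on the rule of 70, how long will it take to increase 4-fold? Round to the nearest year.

One doubling takes 70/15.4 = 4.55 years.
4 = 2^2, so 2 doublings → 9 years.

9 years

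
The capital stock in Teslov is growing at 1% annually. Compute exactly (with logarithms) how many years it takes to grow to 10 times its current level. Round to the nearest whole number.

231 years

t = ln(10) / ln(1 + 0.01) = 2.3026 / 0.009950 ≈ 231.42.
≈ 231 years.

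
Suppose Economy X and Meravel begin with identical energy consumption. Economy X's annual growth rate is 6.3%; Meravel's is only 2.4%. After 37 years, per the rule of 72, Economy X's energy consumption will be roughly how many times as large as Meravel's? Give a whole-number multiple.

≈ 4 times

Economy X pulls ahead at 3.9 pp per year, so the ratio doubles every 72/3.9 ≈ 18.46 years.
In 37 years that's 2.00 doublings: 2^2.00 ≈ 4.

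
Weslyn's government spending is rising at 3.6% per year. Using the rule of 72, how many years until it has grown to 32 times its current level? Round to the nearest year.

Doubling time ≈ 72/3.6 = 20.00 years.
Getting to 32× needs 5 doublings: 5 × 20.00 ≈ 100 years.

about 100 years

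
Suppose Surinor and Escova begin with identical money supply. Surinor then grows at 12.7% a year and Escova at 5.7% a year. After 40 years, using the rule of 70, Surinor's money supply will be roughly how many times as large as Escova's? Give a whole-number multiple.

≈ 16 times

Surinor pulls ahead at 7 pp per year, so the ratio doubles every 70/7 ≈ 10.00 years.
In 40 years that's 4.00 doublings: 2^4.00 ≈ 16.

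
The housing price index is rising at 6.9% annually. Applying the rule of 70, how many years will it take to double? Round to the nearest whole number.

At 6.9%, doubling takes about 70/6.9 = 10.14 years.

approximately 10 years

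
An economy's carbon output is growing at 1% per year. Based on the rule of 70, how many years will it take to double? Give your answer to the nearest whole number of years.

≈ 70 years

Doubling time ≈ 70 / 1 = 70.00 years.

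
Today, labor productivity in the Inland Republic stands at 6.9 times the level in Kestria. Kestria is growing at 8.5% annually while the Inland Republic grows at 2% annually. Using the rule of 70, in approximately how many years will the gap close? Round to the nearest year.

The growth-rate gap is 8.5% − 2% = 6.5 percentage points.
So the ratio between them halves every 70/6.5 ≈ 10.77 years.
A 6.9 times gap takes log₂(6.9) ≈ 2.79 halvings to close: 2.79 × 10.77 ≈ 30 years.

≈ 30 years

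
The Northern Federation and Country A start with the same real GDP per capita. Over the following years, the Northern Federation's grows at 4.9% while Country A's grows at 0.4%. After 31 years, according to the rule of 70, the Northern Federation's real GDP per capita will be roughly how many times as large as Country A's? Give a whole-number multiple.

Rate gap = 4.9% − 0.4% = 4.5 points.
The ratio doubles every 70/4.5 ≈ 15.56 years.
31/15.56 ≈ 1.99 doublings → ratio ≈ 2^1.99 ≈ 4.

≈ 4 times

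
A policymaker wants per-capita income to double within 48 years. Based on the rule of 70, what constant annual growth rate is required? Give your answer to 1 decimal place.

70 / 48 ≈ 1.46, so about 1.5% a year.

1.5%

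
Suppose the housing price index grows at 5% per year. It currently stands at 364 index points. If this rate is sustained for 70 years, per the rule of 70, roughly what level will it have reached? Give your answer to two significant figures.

≈ 12000 index points

It doubles every 70/5 ≈ 14.00 years, so 70 years is 5.00 doublings.
2^5.00 ≈ 32.00; 364 × 32.00 ≈ 12000 index points.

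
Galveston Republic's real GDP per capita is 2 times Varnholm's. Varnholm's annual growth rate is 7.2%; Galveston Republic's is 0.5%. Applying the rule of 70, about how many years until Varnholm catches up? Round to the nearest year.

roughly 10 years

Varnholm gains on Galveston Republic at 7.2% − 0.5% = 6.7 points a year.
At that relative rate the gap halves every 70/6.7 ≈ 10.45 years.
A 2 times gap closes after 1 halving: 1 × 10.45 ≈ 10 years.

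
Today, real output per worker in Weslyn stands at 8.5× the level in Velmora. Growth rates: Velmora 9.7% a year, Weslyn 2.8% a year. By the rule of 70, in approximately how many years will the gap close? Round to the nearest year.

approximately 31 years

Velmora gains on Weslyn at 9.7% − 2.8% = 6.9 points a year.
At that relative rate the gap halves every 70/6.9 ≈ 10.14 years.
An 8.5× gap takes log₂(8.5) ≈ 3.09 halvings to close: 3.09 × 10.14 ≈ 31 years.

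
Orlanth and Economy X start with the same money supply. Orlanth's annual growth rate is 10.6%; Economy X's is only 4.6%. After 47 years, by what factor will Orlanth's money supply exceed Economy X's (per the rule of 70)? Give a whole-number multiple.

Rate gap = 10.6% − 4.6% = 6 points.
The ratio doubles every 70/6 ≈ 11.67 years.
47/11.67 ≈ 4.03 doublings → ratio ≈ 2^4.03 ≈ 16.

16 times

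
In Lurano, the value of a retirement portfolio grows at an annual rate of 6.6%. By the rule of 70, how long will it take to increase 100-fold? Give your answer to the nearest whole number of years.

One doubling takes 70/6.6 = 10.61 years.
100× is log₂ 100 ≈ 6.64 doublings, so ≈ 6.64 × 10.61 = 70 years.

about 70 years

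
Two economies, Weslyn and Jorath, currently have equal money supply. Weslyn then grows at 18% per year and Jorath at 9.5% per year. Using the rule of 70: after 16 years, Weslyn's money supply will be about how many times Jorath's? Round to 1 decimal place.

Weslyn pulls ahead at 8.5 pp per year, so the ratio doubles every 70/8.5 ≈ 8.24 years.
In 16 years that's 1.94 doublings: 2^1.94 ≈ 3.8.

around 3.8 times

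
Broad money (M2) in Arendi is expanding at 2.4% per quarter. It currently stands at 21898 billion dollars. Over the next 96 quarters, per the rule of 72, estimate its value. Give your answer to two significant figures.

about 200000 billion dollars

It doubles every 72/2.4 ≈ 30.00 quarters, so 96 quarters is 3.20 doublings.
2^3.20 ≈ 9.19; 21898 × 9.19 ≈ 200000 billion dollars.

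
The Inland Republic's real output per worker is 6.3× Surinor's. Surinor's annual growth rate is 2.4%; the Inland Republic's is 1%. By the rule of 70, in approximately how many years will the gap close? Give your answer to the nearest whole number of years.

approximately 133 years

Surinor gains on the Inland Republic at 2.4% − 1% = 1.4 points a year.
At that relative rate the gap halves every 70/1.4 ≈ 50.00 years.
A 6.3× gap takes log₂(6.3) ≈ 2.66 halvings to close: 2.66 × 50.00 ≈ 133 years.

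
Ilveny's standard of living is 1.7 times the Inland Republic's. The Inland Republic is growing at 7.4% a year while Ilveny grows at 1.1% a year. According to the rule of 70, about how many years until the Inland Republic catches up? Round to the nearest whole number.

9 years

the Inland Republic gains on Ilveny at 7.4% − 1.1% = 6.3 points a year.
At that relative rate the gap halves every 70/6.3 ≈ 11.11 years.
A 1.7 times gap takes log₂(1.7) ≈ 0.77 halvings to close: 0.77 × 11.11 ≈ 9 years.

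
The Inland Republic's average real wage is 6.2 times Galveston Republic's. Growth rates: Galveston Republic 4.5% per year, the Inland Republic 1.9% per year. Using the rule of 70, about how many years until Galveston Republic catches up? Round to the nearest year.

about 71 years

The growth-rate gap is 4.5% − 1.9% = 2.6 percentage points.
So the ratio between them halves every 70/2.6 ≈ 26.92 years.
A 6.2 times gap takes log₂(6.2) ≈ 2.63 halvings to close: 2.63 × 26.92 ≈ 71 years.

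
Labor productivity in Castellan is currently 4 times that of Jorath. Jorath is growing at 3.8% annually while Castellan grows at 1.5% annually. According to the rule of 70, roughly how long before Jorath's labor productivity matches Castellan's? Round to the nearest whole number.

roughly 61 years

The growth-rate gap is 3.8% − 1.5% = 2.3 percentage points.
So the ratio between them halves every 70/2.3 ≈ 30.43 years.
A 4 times gap closes after 2 halvings: 2 × 30.43 ≈ 61 years.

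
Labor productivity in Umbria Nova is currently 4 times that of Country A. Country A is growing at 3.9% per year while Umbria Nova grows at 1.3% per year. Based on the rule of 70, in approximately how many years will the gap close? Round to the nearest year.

The growth-rate gap is 3.9% − 1.3% = 2.6 percentage points.
So the ratio between them halves every 70/2.6 ≈ 26.92 years.
A 4 times gap closes after 2 halvings: 2 × 26.92 ≈ 54 years.

around 54 years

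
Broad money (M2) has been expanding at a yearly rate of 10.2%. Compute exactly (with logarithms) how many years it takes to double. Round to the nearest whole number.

t = ln(2) / ln(1 + 0.102) = 0.6931 / 0.097127 ≈ 7.14.
≈ 7 years.

7 years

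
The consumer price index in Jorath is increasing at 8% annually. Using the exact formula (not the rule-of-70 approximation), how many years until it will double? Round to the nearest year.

t = ln(2) / ln(1 + 0.08) = 0.6931 / 0.076961 ≈ 9.01.
≈ 9 years.

9 years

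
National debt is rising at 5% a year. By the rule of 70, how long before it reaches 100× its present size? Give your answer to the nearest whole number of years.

roughly 93 years

One doubling takes 70/5 = 14.00 years.
100× is log₂ 100 ≈ 6.64 doublings, so ≈ 6.64 × 14.00 = 93 years.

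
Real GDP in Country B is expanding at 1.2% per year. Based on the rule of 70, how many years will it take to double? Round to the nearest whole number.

roughly 58 years

At 1.2%, doubling takes about 70/1.2 = 58.33 years.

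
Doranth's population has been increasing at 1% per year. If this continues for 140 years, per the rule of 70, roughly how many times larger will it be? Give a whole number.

Doubling time ≈ 70/1 = 70.00 years.
140/70.00 ≈ 2 doublings, so about 2^2 = 4×.

approximately 4 times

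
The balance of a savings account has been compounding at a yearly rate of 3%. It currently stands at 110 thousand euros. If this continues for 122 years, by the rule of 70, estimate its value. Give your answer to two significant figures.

about 4100 thousand euros

It doubles every 70/3 ≈ 23.33 years, so 122 years is 5.23 doublings.
2^5.23 ≈ 37.53; 110 × 37.53 ≈ 4100 thousand euros.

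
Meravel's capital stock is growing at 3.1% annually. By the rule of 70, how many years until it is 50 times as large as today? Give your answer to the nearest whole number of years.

roughly 127 years

One doubling takes 70/3.1 = 22.58 years.
Reaching 50× takes log₂(50) ≈ 5.64 doublings.
5.64 × 22.58 ≈ 127 years.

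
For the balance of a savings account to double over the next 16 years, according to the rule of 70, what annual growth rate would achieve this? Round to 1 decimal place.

about 4.4%

70 / 16 ≈ 4.38, so about 4.4% a year.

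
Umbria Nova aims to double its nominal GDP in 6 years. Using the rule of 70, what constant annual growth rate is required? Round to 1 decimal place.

11.7%

70 / 6 ≈ 11.67, so about 11.7% a year.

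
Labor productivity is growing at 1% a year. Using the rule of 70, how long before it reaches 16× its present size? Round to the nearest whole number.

approximately 280 years

At 1% it doubles every 70/1 ≈ 70.00 years.
16 = 2^4, so 4 doublings → 280 years.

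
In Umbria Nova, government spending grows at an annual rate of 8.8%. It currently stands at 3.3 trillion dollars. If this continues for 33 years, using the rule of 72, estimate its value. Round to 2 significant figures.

≈ 54 trillion dollars

It doubles every 72/8.8 ≈ 8.18 years, so 33 years is 4.03 doublings.
2^4.03 ≈ 16.34; 3.3 × 16.34 ≈ 54 trillion dollars.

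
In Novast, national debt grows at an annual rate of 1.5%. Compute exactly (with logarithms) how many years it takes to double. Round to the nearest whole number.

47 years

t = ln(2) / ln(1 + 0.015) = 0.6931 / 0.014889 ≈ 46.55.
≈ 47 years.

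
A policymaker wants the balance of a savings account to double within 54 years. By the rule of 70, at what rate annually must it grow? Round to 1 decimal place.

about 1.3%

70 / 54 ≈ 1.30, so about 1.3% annually.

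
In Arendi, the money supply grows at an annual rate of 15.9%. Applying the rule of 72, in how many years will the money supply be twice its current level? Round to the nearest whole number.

72/15.9 ≈ 4.53, so it doubles roughly every 5 years.

about 5 years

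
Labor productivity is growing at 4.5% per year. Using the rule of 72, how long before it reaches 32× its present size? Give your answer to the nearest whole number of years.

At 4.5% it doubles every 72/4.5 ≈ 16.00 years.
32 = 2^5, so 5 doublings → 80 years.

80 years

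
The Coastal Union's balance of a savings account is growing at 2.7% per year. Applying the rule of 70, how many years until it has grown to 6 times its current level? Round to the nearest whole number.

≈ 67 years

Doubling time ≈ 70/2.7 = 25.93 years.
Reaching 6× takes log₂(6) ≈ 2.58 doublings.
2.58 × 25.93 ≈ 67 years.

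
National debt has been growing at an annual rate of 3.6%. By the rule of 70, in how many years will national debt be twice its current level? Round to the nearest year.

around 19 years

Doubling time ≈ 70 / 3.6 = 19.44 years.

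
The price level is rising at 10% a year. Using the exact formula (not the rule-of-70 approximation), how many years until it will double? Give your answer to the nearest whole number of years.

t = ln(2) / ln(1 + 0.1) = 0.6931 / 0.095310 ≈ 7.27.
≈ 7 years.

7 years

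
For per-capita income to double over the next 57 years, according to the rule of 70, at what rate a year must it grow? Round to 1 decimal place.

70 / 57 ≈ 1.23, so about 1.2% a year.

1.2% a year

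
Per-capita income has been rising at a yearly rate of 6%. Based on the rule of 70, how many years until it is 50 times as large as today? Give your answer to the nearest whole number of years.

One doubling takes 70/6 = 11.67 years.
Reaching 50× takes log₂(50) ≈ 5.64 doublings.
5.64 × 11.67 ≈ 66 years.

about 66 years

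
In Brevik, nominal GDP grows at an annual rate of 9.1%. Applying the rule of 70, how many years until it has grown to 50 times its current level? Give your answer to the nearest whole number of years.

≈ 43 years

One doubling takes 70/9.1 = 7.69 years.
Reaching 50× takes log₂(50) ≈ 5.64 doublings.
5.64 × 7.69 ≈ 43 years.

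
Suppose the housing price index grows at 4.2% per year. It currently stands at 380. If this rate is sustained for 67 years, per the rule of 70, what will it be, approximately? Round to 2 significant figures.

approximately 6200

It doubles every 70/4.2 ≈ 16.67 years, so 67 years is 4.02 doublings.
2^4.02 ≈ 16.22; 380 × 16.22 ≈ 6200.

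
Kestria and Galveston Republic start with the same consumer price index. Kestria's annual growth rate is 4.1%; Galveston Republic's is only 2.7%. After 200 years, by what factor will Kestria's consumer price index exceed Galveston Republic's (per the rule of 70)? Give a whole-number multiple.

approximately 16 times

Rate gap = 4.1% − 2.7% = 1.4 points.
The ratio doubles every 70/1.4 ≈ 50.00 years.
200/50.00 ≈ 4.00 doublings → ratio ≈ 2^4.00 ≈ 16.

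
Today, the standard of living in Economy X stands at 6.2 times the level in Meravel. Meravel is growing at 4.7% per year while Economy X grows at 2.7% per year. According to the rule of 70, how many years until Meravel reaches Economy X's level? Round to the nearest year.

about 92 years

The growth-rate gap is 4.7% − 2.7% = 2 percentage points.
So the ratio between them halves every 70/2 ≈ 35.00 years.
A 6.2 times gap takes log₂(6.2) ≈ 2.63 halvings to close: 2.63 × 35.00 ≈ 92 years.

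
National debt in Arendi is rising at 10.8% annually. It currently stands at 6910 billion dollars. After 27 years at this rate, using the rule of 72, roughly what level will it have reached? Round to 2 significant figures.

Doubling time ≈ 72/10.8 = 6.67 years.
27 years is 27/6.67 ≈ 4.05 doublings, a factor of 2^4.05 ≈ 16.56.
6910 × 16.56 ≈ 110000 billion dollars.

about 110000 billion dollars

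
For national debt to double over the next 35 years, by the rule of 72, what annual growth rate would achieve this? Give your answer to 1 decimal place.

around 2.1%

72 / 35 ≈ 2.06, so about 2.1% annually.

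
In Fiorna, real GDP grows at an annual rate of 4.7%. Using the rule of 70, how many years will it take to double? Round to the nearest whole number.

≈ 15 years

Doubling time ≈ 70 / 4.7 = 14.89 years.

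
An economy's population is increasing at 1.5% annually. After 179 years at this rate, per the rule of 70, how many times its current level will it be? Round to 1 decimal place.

Doubles every ≈ 46.67 years (70/1.5).
179 years is 3.84 doublings; 2^3.84 ≈ 14.3×.

14.3 times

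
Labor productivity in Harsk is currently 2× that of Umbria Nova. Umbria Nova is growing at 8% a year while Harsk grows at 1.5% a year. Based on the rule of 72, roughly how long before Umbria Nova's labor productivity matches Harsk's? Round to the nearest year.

The growth-rate gap is 8% − 1.5% = 6.5 percentage points.
So the ratio between them halves every 72/6.5 ≈ 11.08 years.
A 2× gap closes after 1 halving: 1 × 11.08 ≈ 11 years.

around 11 years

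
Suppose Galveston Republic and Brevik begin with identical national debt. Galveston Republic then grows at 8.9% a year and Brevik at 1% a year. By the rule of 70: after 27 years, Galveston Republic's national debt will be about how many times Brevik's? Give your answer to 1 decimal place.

Only the 7.9-point difference matters.
70/7.9 ≈ 8.86 years per doubling of the ratio; 27 years gives 3.05 doublings, so ≈ 8.3×.

roughly 8.3 times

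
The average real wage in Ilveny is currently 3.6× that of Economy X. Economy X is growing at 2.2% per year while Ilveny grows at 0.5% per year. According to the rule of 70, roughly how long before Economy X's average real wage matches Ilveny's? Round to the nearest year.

Economy X gains on Ilveny at 2.2% − 0.5% = 1.7 points a year.
At that relative rate the gap halves every 70/1.7 ≈ 41.18 years.
A 3.6× gap takes log₂(3.6) ≈ 1.85 halvings to close: 1.85 × 41.18 ≈ 76 years.

roughly 76 years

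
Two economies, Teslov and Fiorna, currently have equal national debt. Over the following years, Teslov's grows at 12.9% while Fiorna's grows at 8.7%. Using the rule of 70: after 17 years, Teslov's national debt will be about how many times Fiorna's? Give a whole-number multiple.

Teslov pulls ahead at 4.2 pp per year, so the ratio doubles every 70/4.2 ≈ 16.67 years.
In 17 years that's 1.02 doublings: 2^1.02 ≈ 2.

≈ 2 times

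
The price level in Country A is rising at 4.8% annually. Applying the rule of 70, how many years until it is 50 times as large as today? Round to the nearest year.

around 82 years

At 4.8% it doubles every 70/4.8 ≈ 14.58 years.
Reaching 50× takes log₂(50) ≈ 5.64 doublings.
5.64 × 14.58 ≈ 82 years.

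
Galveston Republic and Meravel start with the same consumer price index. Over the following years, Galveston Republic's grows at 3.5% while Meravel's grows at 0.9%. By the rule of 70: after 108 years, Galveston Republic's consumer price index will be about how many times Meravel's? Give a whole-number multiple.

about 16 times

Only the 2.6-point difference matters.
70/2.6 ≈ 26.92 years per doubling of the ratio; 108 years gives 4.01 doublings, so ≈ 16×.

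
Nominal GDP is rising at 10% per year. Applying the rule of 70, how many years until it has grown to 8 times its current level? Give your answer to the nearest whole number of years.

At 10% it doubles every 70/10 ≈ 7.00 years.
8× is 3 doublings, so 3 × 7.00 ≈ 21 years.

≈ 21 years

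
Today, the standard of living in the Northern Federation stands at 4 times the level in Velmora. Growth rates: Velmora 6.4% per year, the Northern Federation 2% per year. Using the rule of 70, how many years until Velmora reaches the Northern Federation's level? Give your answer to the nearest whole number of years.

The growth-rate gap is 6.4% − 2% = 4.4 percentage points.
So the ratio between them halves every 70/4.4 ≈ 15.91 years.
A 4 times gap closes after 2 halvings: 2 × 15.91 ≈ 32 years.

approximately 32 years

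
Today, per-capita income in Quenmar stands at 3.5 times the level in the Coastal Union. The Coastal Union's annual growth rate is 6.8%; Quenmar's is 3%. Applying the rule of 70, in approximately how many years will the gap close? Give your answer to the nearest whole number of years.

The growth-rate gap is 6.8% − 3% = 3.8 percentage points.
So the ratio between them halves every 70/3.8 ≈ 18.42 years.
A 3.5 times gap takes log₂(3.5) ≈ 1.81 halvings to close: 1.81 × 18.42 ≈ 33 years.

roughly 33 years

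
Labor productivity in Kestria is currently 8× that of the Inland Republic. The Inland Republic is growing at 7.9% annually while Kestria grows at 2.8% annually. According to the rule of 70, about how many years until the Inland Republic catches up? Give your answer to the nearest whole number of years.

The growth-rate gap is 7.9% − 2.8% = 5.1 percentage points.
So the ratio between them halves every 70/5.1 ≈ 13.73 years.
An 8× gap closes after 3 halvings: 3 × 13.73 ≈ 41 years.

about 41 years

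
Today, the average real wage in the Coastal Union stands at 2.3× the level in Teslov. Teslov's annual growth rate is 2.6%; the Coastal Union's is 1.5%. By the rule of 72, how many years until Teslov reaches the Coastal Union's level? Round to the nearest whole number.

The growth-rate gap is 2.6% − 1.5% = 1.1 percentage points.
So the ratio between them halves every 72/1.1 ≈ 65.45 years.
A 2.3× gap takes log₂(2.3) ≈ 1.20 halvings to close: 1.20 × 65.45 ≈ 79 years.

approximately 79 years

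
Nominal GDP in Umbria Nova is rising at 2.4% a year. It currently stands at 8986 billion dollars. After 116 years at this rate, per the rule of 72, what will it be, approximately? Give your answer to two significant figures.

roughly 130000 billion dollars

It doubles every 72/2.4 ≈ 30.00 years, so 116 years is 3.87 doublings.
2^3.87 ≈ 14.62; 8986 × 14.62 ≈ 130000 billion dollars.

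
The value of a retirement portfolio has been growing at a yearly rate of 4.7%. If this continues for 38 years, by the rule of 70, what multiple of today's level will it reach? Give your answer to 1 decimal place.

Doubling time ≈ 70/4.7 = 14.89 years.
38 years / 14.89 ≈ 2.55 doublings → factor 2^2.55 ≈ 5.9.

about 5.9 times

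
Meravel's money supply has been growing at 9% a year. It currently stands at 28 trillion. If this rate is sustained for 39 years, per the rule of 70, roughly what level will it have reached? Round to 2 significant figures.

It doubles every 70/9 ≈ 7.78 years, so 39 years is 5.01 doublings.
2^5.01 ≈ 32.22; 28 × 32.22 ≈ 900 trillion.

about 900 trillion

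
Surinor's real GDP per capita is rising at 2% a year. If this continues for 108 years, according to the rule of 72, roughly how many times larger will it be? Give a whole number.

roughly 8 times

72/2 ≈ 36.00 years per doubling.
108 years fits 3 doublings: 2^3 = 8.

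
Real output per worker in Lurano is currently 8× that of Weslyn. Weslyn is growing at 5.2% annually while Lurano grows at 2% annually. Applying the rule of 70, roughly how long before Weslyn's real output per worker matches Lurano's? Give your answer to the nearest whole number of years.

approximately 66 years

Weslyn gains on Lurano at 5.2% − 2% = 3.2 points a year.
At that relative rate the gap halves every 70/3.2 ≈ 21.88 years.
An 8× gap closes after 3 halvings: 3 × 21.88 ≈ 66 years.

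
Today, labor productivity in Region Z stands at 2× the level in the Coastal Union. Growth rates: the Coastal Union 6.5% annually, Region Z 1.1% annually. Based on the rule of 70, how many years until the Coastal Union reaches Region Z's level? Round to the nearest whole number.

around 13 years

The growth-rate gap is 6.5% − 1.1% = 5.4 percentage points.
So the ratio between them halves every 70/5.4 ≈ 12.96 years.
A 2× gap closes after 1 halving: 1 × 12.96 ≈ 13 years.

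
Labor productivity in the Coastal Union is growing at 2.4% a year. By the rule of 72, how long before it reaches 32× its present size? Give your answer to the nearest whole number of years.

roughly 150 years

Doubling time ≈ 72/2.4 = 30.00 years.
Getting to 32× needs 5 doublings: 5 × 30.00 ≈ 150 years.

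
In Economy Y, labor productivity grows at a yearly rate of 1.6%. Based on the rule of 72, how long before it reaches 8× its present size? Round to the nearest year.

At 1.6% it doubles every 72/1.6 ≈ 45.00 years.
Getting to 8× needs 3 doublings: 3 × 45.00 ≈ 135 years.

≈ 135 years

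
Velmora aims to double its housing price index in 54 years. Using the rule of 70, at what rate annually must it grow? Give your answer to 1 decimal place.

70 / 54 ≈ 1.30, so about 1.3% annually.

roughly 1.3%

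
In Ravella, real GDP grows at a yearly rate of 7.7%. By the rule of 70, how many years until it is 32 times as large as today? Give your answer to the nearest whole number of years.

45 years

At 7.7% it doubles every 70/7.7 ≈ 9.09 years.
32 = 2^5, so 5 doublings → 45 years.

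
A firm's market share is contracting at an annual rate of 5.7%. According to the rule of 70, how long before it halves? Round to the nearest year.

The rule works in reverse for decay: 70/5.7 ≈ 12.28 years to halve.

about 12 years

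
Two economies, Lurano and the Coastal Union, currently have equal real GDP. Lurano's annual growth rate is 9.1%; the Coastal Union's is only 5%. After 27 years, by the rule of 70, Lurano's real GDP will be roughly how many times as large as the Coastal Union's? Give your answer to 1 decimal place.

3.0 times

Lurano pulls ahead at 4.1 pp per year, so the ratio doubles every 70/4.1 ≈ 17.07 years.
In 27 years that's 1.58 doublings: 2^1.58 ≈ 3.0.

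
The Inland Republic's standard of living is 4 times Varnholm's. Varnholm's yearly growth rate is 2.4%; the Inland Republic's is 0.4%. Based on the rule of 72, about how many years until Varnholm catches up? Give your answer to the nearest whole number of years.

Varnholm gains on the Inland Republic at 2.4% − 0.4% = 2 points a year.
At that relative rate the gap halves every 72/2 ≈ 36.00 years.
A 4 times gap closes after 2 halvings: 2 × 36.00 ≈ 72 years.

about 72 years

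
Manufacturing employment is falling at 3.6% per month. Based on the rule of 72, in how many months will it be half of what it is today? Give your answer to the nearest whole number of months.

Falling at 3.6%, it halves about every 72/3.6 = 20.00 months.

roughly 20 months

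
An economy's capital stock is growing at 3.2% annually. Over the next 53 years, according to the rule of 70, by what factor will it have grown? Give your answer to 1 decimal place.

Doubling time ≈ 70/3.2 = 21.88 years.
53 years / 21.88 ≈ 2.42 doublings → factor 2^2.42 ≈ 5.4.

5.4 times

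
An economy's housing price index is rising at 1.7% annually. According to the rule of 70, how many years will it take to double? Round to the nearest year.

about 41 years

At 1.7%, doubling takes about 70/1.7 = 41.18 years.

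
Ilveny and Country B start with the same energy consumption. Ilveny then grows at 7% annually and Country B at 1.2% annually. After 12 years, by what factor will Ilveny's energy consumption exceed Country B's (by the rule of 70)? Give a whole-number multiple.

about 2 times

Only the 5.8-point difference matters.
70/5.8 ≈ 12.07 years per doubling of the ratio; 12 years gives 0.99 doublings, so ≈ 2×.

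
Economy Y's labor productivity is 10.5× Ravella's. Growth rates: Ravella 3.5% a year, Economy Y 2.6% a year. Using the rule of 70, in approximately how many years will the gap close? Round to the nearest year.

What matters is the difference: 0.9 pp.
Rule of 70 on the gap: the ratio halves every 70/0.9 ≈ 77.78 years.
A 10.5× gap takes log₂(10.5) ≈ 3.39 halvings to close: 3.39 × 77.78 ≈ 264 years.

264 years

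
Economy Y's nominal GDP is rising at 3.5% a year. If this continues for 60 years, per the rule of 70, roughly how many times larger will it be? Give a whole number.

≈ 8 times

Doubling time ≈ 70/3.5 = 20.00 years.
60/20.00 ≈ 3 doublings, so about 2^3 = 8×.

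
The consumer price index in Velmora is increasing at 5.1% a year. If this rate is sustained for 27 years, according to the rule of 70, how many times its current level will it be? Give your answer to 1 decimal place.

Doubles every ≈ 13.73 years (70/5.1).
27 years is 1.97 doublings; 2^1.97 ≈ 3.9×.

around 3.9 times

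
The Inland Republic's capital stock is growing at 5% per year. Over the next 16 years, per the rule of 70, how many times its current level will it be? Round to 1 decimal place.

Doubles every ≈ 14.00 years (70/5).
16 years is 1.14 doublings; 2^1.14 ≈ 2.2×.

around 2.2 times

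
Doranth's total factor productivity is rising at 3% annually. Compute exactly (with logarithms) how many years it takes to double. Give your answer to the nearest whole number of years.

t = ln(2) / ln(1 + 0.03) = 0.6931 / 0.029559 ≈ 23.45.
≈ 23 years.

23 years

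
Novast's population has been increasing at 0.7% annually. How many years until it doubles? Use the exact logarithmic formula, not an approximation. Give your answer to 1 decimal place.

99.4 years

t = ln(2) / ln(1 + 0.007) = 0.6931 / 0.006976 ≈ 99.35.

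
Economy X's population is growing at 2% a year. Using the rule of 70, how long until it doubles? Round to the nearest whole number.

Doubling time ≈ 70 / 2 = 35.00 years.

35 years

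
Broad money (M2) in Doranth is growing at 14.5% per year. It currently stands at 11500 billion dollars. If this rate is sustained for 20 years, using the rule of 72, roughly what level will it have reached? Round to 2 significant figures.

It doubles every 72/14.5 ≈ 4.97 years, so 20 years is 4.02 doublings.
2^4.02 ≈ 16.22; 11500 × 16.22 ≈ 190000 billion dollars.

approximately 190000 billion dollars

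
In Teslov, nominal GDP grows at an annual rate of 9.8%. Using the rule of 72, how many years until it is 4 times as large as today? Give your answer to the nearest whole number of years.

Doubling time ≈ 72/9.8 = 7.35 years.
4 = 2^2, so 2 doublings → 15 years.

roughly 15 years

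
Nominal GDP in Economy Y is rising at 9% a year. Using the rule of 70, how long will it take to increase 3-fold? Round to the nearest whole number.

At 9% it doubles every 70/9 ≈ 7.78 years.
Reaching 3× takes log₂(3) ≈ 1.58 doublings.
1.58 × 7.78 ≈ 12 years.

≈ 12 years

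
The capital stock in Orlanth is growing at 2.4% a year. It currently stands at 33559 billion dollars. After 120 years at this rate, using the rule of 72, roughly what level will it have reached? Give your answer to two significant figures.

roughly 540000 billion dollars

It doubles every 72/2.4 ≈ 30.00 years, so 120 years is 4.00 doublings.
2^4.00 ≈ 16.00; 33559 × 16.00 ≈ 540000 billion dollars.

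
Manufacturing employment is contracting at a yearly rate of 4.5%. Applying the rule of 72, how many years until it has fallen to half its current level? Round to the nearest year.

about 16 years

The rule works in reverse for decay: 72/4.5 ≈ 16.00 years to halve.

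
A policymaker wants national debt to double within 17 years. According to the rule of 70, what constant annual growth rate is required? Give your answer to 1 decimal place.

70 / 17 ≈ 4.12, so about 4.1% a year.

about 4.1% a year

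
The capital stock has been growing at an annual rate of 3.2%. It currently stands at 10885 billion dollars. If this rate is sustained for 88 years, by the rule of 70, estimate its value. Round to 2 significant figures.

Doubling time ≈ 70/3.2 = 21.88 years.
88 years is 88/21.88 ≈ 4.02 doublings, a factor of 2^4.02 ≈ 16.22.
10885 × 16.22 ≈ 180000 billion dollars.

about 180000 billion dollars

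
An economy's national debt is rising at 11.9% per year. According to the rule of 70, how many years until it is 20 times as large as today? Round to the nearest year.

At 11.9% it doubles every 70/11.9 ≈ 5.88 years.
Reaching 20× takes log₂(20) ≈ 4.32 doublings.
4.32 × 5.88 ≈ 25 years.

about 25 years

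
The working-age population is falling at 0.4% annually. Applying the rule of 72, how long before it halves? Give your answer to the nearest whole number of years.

≈ 180 years

The rule works in reverse for decay: 72/0.4 ≈ 180.00 years to halve.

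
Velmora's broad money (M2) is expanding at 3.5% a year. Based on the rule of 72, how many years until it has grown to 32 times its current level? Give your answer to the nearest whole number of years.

At 3.5% it doubles every 72/3.5 ≈ 20.57 years.
32 = 2^5, so 5 doublings → 103 years.

about 103 years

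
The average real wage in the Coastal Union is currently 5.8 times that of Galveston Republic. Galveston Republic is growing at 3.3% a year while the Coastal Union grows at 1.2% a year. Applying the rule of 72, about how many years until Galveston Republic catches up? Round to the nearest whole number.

The growth-rate gap is 3.3% − 1.2% = 2.1 percentage points.
So the ratio between them halves every 72/2.1 ≈ 34.29 years.
A 5.8 times gap takes log₂(5.8) ≈ 2.54 halvings to close: 2.54 × 34.29 ≈ 87 years.

around 87 years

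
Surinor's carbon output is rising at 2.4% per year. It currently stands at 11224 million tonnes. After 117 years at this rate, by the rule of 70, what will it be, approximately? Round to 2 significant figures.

about 180000 million tonnes

It doubles every 70/2.4 ≈ 29.17 years, so 117 years is 4.01 doublings.
2^4.01 ≈ 16.11; 11224 × 16.11 ≈ 180000 million tonnes.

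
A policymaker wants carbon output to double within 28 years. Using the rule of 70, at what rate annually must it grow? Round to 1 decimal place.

70 / 28 ≈ 2.50, so about 2.5% annually.

≈ 2.5%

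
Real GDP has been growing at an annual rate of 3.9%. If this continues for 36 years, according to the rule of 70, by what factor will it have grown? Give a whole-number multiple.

At 3.9% one doubling takes ≈ 17.95 years; 36 years is 2 of them, so ×4.

approximately 4 times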